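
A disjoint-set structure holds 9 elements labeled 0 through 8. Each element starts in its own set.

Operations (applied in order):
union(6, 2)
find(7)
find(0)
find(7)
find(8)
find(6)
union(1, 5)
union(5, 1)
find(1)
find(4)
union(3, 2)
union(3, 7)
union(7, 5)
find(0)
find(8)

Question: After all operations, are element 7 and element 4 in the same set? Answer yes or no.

Answer: no

Derivation:
Step 1: union(6, 2) -> merged; set of 6 now {2, 6}
Step 2: find(7) -> no change; set of 7 is {7}
Step 3: find(0) -> no change; set of 0 is {0}
Step 4: find(7) -> no change; set of 7 is {7}
Step 5: find(8) -> no change; set of 8 is {8}
Step 6: find(6) -> no change; set of 6 is {2, 6}
Step 7: union(1, 5) -> merged; set of 1 now {1, 5}
Step 8: union(5, 1) -> already same set; set of 5 now {1, 5}
Step 9: find(1) -> no change; set of 1 is {1, 5}
Step 10: find(4) -> no change; set of 4 is {4}
Step 11: union(3, 2) -> merged; set of 3 now {2, 3, 6}
Step 12: union(3, 7) -> merged; set of 3 now {2, 3, 6, 7}
Step 13: union(7, 5) -> merged; set of 7 now {1, 2, 3, 5, 6, 7}
Step 14: find(0) -> no change; set of 0 is {0}
Step 15: find(8) -> no change; set of 8 is {8}
Set of 7: {1, 2, 3, 5, 6, 7}; 4 is not a member.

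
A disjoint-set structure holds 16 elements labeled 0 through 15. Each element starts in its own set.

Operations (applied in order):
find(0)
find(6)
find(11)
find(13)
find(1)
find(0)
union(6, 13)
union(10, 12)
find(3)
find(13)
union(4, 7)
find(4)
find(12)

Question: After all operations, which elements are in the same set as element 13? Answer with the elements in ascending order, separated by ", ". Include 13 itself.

Step 1: find(0) -> no change; set of 0 is {0}
Step 2: find(6) -> no change; set of 6 is {6}
Step 3: find(11) -> no change; set of 11 is {11}
Step 4: find(13) -> no change; set of 13 is {13}
Step 5: find(1) -> no change; set of 1 is {1}
Step 6: find(0) -> no change; set of 0 is {0}
Step 7: union(6, 13) -> merged; set of 6 now {6, 13}
Step 8: union(10, 12) -> merged; set of 10 now {10, 12}
Step 9: find(3) -> no change; set of 3 is {3}
Step 10: find(13) -> no change; set of 13 is {6, 13}
Step 11: union(4, 7) -> merged; set of 4 now {4, 7}
Step 12: find(4) -> no change; set of 4 is {4, 7}
Step 13: find(12) -> no change; set of 12 is {10, 12}
Component of 13: {6, 13}

Answer: 6, 13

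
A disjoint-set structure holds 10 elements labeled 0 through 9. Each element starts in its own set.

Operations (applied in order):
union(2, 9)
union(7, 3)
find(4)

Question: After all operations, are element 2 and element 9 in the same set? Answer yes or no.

Step 1: union(2, 9) -> merged; set of 2 now {2, 9}
Step 2: union(7, 3) -> merged; set of 7 now {3, 7}
Step 3: find(4) -> no change; set of 4 is {4}
Set of 2: {2, 9}; 9 is a member.

Answer: yes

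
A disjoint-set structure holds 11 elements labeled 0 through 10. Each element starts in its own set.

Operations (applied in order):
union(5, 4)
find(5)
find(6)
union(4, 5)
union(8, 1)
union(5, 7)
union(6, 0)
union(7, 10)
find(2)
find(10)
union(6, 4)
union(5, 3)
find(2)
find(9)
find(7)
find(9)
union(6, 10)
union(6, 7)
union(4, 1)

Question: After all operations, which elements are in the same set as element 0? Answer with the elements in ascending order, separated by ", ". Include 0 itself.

Step 1: union(5, 4) -> merged; set of 5 now {4, 5}
Step 2: find(5) -> no change; set of 5 is {4, 5}
Step 3: find(6) -> no change; set of 6 is {6}
Step 4: union(4, 5) -> already same set; set of 4 now {4, 5}
Step 5: union(8, 1) -> merged; set of 8 now {1, 8}
Step 6: union(5, 7) -> merged; set of 5 now {4, 5, 7}
Step 7: union(6, 0) -> merged; set of 6 now {0, 6}
Step 8: union(7, 10) -> merged; set of 7 now {4, 5, 7, 10}
Step 9: find(2) -> no change; set of 2 is {2}
Step 10: find(10) -> no change; set of 10 is {4, 5, 7, 10}
Step 11: union(6, 4) -> merged; set of 6 now {0, 4, 5, 6, 7, 10}
Step 12: union(5, 3) -> merged; set of 5 now {0, 3, 4, 5, 6, 7, 10}
Step 13: find(2) -> no change; set of 2 is {2}
Step 14: find(9) -> no change; set of 9 is {9}
Step 15: find(7) -> no change; set of 7 is {0, 3, 4, 5, 6, 7, 10}
Step 16: find(9) -> no change; set of 9 is {9}
Step 17: union(6, 10) -> already same set; set of 6 now {0, 3, 4, 5, 6, 7, 10}
Step 18: union(6, 7) -> already same set; set of 6 now {0, 3, 4, 5, 6, 7, 10}
Step 19: union(4, 1) -> merged; set of 4 now {0, 1, 3, 4, 5, 6, 7, 8, 10}
Component of 0: {0, 1, 3, 4, 5, 6, 7, 8, 10}

Answer: 0, 1, 3, 4, 5, 6, 7, 8, 10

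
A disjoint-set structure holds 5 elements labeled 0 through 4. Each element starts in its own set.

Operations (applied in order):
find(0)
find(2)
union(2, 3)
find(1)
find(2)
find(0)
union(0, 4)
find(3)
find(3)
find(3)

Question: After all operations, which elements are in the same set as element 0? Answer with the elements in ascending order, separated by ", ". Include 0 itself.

Answer: 0, 4

Derivation:
Step 1: find(0) -> no change; set of 0 is {0}
Step 2: find(2) -> no change; set of 2 is {2}
Step 3: union(2, 3) -> merged; set of 2 now {2, 3}
Step 4: find(1) -> no change; set of 1 is {1}
Step 5: find(2) -> no change; set of 2 is {2, 3}
Step 6: find(0) -> no change; set of 0 is {0}
Step 7: union(0, 4) -> merged; set of 0 now {0, 4}
Step 8: find(3) -> no change; set of 3 is {2, 3}
Step 9: find(3) -> no change; set of 3 is {2, 3}
Step 10: find(3) -> no change; set of 3 is {2, 3}
Component of 0: {0, 4}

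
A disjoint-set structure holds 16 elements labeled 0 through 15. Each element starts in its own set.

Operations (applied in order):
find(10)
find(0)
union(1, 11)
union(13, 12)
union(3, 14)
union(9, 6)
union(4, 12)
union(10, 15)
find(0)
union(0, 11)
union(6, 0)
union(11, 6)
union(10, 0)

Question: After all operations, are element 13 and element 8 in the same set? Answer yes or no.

Step 1: find(10) -> no change; set of 10 is {10}
Step 2: find(0) -> no change; set of 0 is {0}
Step 3: union(1, 11) -> merged; set of 1 now {1, 11}
Step 4: union(13, 12) -> merged; set of 13 now {12, 13}
Step 5: union(3, 14) -> merged; set of 3 now {3, 14}
Step 6: union(9, 6) -> merged; set of 9 now {6, 9}
Step 7: union(4, 12) -> merged; set of 4 now {4, 12, 13}
Step 8: union(10, 15) -> merged; set of 10 now {10, 15}
Step 9: find(0) -> no change; set of 0 is {0}
Step 10: union(0, 11) -> merged; set of 0 now {0, 1, 11}
Step 11: union(6, 0) -> merged; set of 6 now {0, 1, 6, 9, 11}
Step 12: union(11, 6) -> already same set; set of 11 now {0, 1, 6, 9, 11}
Step 13: union(10, 0) -> merged; set of 10 now {0, 1, 6, 9, 10, 11, 15}
Set of 13: {4, 12, 13}; 8 is not a member.

Answer: no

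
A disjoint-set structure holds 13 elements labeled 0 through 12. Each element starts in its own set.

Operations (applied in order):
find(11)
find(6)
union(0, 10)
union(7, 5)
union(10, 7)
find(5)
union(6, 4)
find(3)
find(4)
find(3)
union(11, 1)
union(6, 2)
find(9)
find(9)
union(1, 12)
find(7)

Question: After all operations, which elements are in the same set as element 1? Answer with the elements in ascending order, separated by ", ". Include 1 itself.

Answer: 1, 11, 12

Derivation:
Step 1: find(11) -> no change; set of 11 is {11}
Step 2: find(6) -> no change; set of 6 is {6}
Step 3: union(0, 10) -> merged; set of 0 now {0, 10}
Step 4: union(7, 5) -> merged; set of 7 now {5, 7}
Step 5: union(10, 7) -> merged; set of 10 now {0, 5, 7, 10}
Step 6: find(5) -> no change; set of 5 is {0, 5, 7, 10}
Step 7: union(6, 4) -> merged; set of 6 now {4, 6}
Step 8: find(3) -> no change; set of 3 is {3}
Step 9: find(4) -> no change; set of 4 is {4, 6}
Step 10: find(3) -> no change; set of 3 is {3}
Step 11: union(11, 1) -> merged; set of 11 now {1, 11}
Step 12: union(6, 2) -> merged; set of 6 now {2, 4, 6}
Step 13: find(9) -> no change; set of 9 is {9}
Step 14: find(9) -> no change; set of 9 is {9}
Step 15: union(1, 12) -> merged; set of 1 now {1, 11, 12}
Step 16: find(7) -> no change; set of 7 is {0, 5, 7, 10}
Component of 1: {1, 11, 12}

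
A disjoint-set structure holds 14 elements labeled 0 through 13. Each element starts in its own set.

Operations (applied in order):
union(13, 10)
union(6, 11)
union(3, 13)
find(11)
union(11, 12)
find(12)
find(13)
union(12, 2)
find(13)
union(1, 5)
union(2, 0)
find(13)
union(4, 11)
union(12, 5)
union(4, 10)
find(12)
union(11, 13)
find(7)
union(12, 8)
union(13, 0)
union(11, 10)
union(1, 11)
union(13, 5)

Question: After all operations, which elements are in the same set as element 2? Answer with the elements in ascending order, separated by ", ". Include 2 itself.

Answer: 0, 1, 2, 3, 4, 5, 6, 8, 10, 11, 12, 13

Derivation:
Step 1: union(13, 10) -> merged; set of 13 now {10, 13}
Step 2: union(6, 11) -> merged; set of 6 now {6, 11}
Step 3: union(3, 13) -> merged; set of 3 now {3, 10, 13}
Step 4: find(11) -> no change; set of 11 is {6, 11}
Step 5: union(11, 12) -> merged; set of 11 now {6, 11, 12}
Step 6: find(12) -> no change; set of 12 is {6, 11, 12}
Step 7: find(13) -> no change; set of 13 is {3, 10, 13}
Step 8: union(12, 2) -> merged; set of 12 now {2, 6, 11, 12}
Step 9: find(13) -> no change; set of 13 is {3, 10, 13}
Step 10: union(1, 5) -> merged; set of 1 now {1, 5}
Step 11: union(2, 0) -> merged; set of 2 now {0, 2, 6, 11, 12}
Step 12: find(13) -> no change; set of 13 is {3, 10, 13}
Step 13: union(4, 11) -> merged; set of 4 now {0, 2, 4, 6, 11, 12}
Step 14: union(12, 5) -> merged; set of 12 now {0, 1, 2, 4, 5, 6, 11, 12}
Step 15: union(4, 10) -> merged; set of 4 now {0, 1, 2, 3, 4, 5, 6, 10, 11, 12, 13}
Step 16: find(12) -> no change; set of 12 is {0, 1, 2, 3, 4, 5, 6, 10, 11, 12, 13}
Step 17: union(11, 13) -> already same set; set of 11 now {0, 1, 2, 3, 4, 5, 6, 10, 11, 12, 13}
Step 18: find(7) -> no change; set of 7 is {7}
Step 19: union(12, 8) -> merged; set of 12 now {0, 1, 2, 3, 4, 5, 6, 8, 10, 11, 12, 13}
Step 20: union(13, 0) -> already same set; set of 13 now {0, 1, 2, 3, 4, 5, 6, 8, 10, 11, 12, 13}
Step 21: union(11, 10) -> already same set; set of 11 now {0, 1, 2, 3, 4, 5, 6, 8, 10, 11, 12, 13}
Step 22: union(1, 11) -> already same set; set of 1 now {0, 1, 2, 3, 4, 5, 6, 8, 10, 11, 12, 13}
Step 23: union(13, 5) -> already same set; set of 13 now {0, 1, 2, 3, 4, 5, 6, 8, 10, 11, 12, 13}
Component of 2: {0, 1, 2, 3, 4, 5, 6, 8, 10, 11, 12, 13}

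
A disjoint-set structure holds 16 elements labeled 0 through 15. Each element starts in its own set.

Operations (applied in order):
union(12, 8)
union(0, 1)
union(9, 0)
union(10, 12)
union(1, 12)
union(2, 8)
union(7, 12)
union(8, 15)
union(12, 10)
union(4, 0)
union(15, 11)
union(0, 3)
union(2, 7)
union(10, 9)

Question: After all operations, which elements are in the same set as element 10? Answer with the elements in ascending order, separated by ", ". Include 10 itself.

Answer: 0, 1, 2, 3, 4, 7, 8, 9, 10, 11, 12, 15

Derivation:
Step 1: union(12, 8) -> merged; set of 12 now {8, 12}
Step 2: union(0, 1) -> merged; set of 0 now {0, 1}
Step 3: union(9, 0) -> merged; set of 9 now {0, 1, 9}
Step 4: union(10, 12) -> merged; set of 10 now {8, 10, 12}
Step 5: union(1, 12) -> merged; set of 1 now {0, 1, 8, 9, 10, 12}
Step 6: union(2, 8) -> merged; set of 2 now {0, 1, 2, 8, 9, 10, 12}
Step 7: union(7, 12) -> merged; set of 7 now {0, 1, 2, 7, 8, 9, 10, 12}
Step 8: union(8, 15) -> merged; set of 8 now {0, 1, 2, 7, 8, 9, 10, 12, 15}
Step 9: union(12, 10) -> already same set; set of 12 now {0, 1, 2, 7, 8, 9, 10, 12, 15}
Step 10: union(4, 0) -> merged; set of 4 now {0, 1, 2, 4, 7, 8, 9, 10, 12, 15}
Step 11: union(15, 11) -> merged; set of 15 now {0, 1, 2, 4, 7, 8, 9, 10, 11, 12, 15}
Step 12: union(0, 3) -> merged; set of 0 now {0, 1, 2, 3, 4, 7, 8, 9, 10, 11, 12, 15}
Step 13: union(2, 7) -> already same set; set of 2 now {0, 1, 2, 3, 4, 7, 8, 9, 10, 11, 12, 15}
Step 14: union(10, 9) -> already same set; set of 10 now {0, 1, 2, 3, 4, 7, 8, 9, 10, 11, 12, 15}
Component of 10: {0, 1, 2, 3, 4, 7, 8, 9, 10, 11, 12, 15}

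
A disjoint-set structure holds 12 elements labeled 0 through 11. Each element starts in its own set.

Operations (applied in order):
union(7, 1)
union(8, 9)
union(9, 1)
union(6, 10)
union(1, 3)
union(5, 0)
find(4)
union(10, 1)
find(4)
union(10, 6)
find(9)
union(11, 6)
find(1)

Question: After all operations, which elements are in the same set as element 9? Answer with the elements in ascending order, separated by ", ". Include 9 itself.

Step 1: union(7, 1) -> merged; set of 7 now {1, 7}
Step 2: union(8, 9) -> merged; set of 8 now {8, 9}
Step 3: union(9, 1) -> merged; set of 9 now {1, 7, 8, 9}
Step 4: union(6, 10) -> merged; set of 6 now {6, 10}
Step 5: union(1, 3) -> merged; set of 1 now {1, 3, 7, 8, 9}
Step 6: union(5, 0) -> merged; set of 5 now {0, 5}
Step 7: find(4) -> no change; set of 4 is {4}
Step 8: union(10, 1) -> merged; set of 10 now {1, 3, 6, 7, 8, 9, 10}
Step 9: find(4) -> no change; set of 4 is {4}
Step 10: union(10, 6) -> already same set; set of 10 now {1, 3, 6, 7, 8, 9, 10}
Step 11: find(9) -> no change; set of 9 is {1, 3, 6, 7, 8, 9, 10}
Step 12: union(11, 6) -> merged; set of 11 now {1, 3, 6, 7, 8, 9, 10, 11}
Step 13: find(1) -> no change; set of 1 is {1, 3, 6, 7, 8, 9, 10, 11}
Component of 9: {1, 3, 6, 7, 8, 9, 10, 11}

Answer: 1, 3, 6, 7, 8, 9, 10, 11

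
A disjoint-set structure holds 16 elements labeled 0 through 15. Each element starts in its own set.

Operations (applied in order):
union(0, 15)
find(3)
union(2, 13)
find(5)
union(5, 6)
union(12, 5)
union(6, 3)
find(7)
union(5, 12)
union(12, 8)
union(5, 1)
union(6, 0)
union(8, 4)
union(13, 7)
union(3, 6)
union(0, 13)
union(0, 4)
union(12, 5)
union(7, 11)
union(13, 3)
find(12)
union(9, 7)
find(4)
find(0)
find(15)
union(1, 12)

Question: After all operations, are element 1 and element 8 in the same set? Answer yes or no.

Step 1: union(0, 15) -> merged; set of 0 now {0, 15}
Step 2: find(3) -> no change; set of 3 is {3}
Step 3: union(2, 13) -> merged; set of 2 now {2, 13}
Step 4: find(5) -> no change; set of 5 is {5}
Step 5: union(5, 6) -> merged; set of 5 now {5, 6}
Step 6: union(12, 5) -> merged; set of 12 now {5, 6, 12}
Step 7: union(6, 3) -> merged; set of 6 now {3, 5, 6, 12}
Step 8: find(7) -> no change; set of 7 is {7}
Step 9: union(5, 12) -> already same set; set of 5 now {3, 5, 6, 12}
Step 10: union(12, 8) -> merged; set of 12 now {3, 5, 6, 8, 12}
Step 11: union(5, 1) -> merged; set of 5 now {1, 3, 5, 6, 8, 12}
Step 12: union(6, 0) -> merged; set of 6 now {0, 1, 3, 5, 6, 8, 12, 15}
Step 13: union(8, 4) -> merged; set of 8 now {0, 1, 3, 4, 5, 6, 8, 12, 15}
Step 14: union(13, 7) -> merged; set of 13 now {2, 7, 13}
Step 15: union(3, 6) -> already same set; set of 3 now {0, 1, 3, 4, 5, 6, 8, 12, 15}
Step 16: union(0, 13) -> merged; set of 0 now {0, 1, 2, 3, 4, 5, 6, 7, 8, 12, 13, 15}
Step 17: union(0, 4) -> already same set; set of 0 now {0, 1, 2, 3, 4, 5, 6, 7, 8, 12, 13, 15}
Step 18: union(12, 5) -> already same set; set of 12 now {0, 1, 2, 3, 4, 5, 6, 7, 8, 12, 13, 15}
Step 19: union(7, 11) -> merged; set of 7 now {0, 1, 2, 3, 4, 5, 6, 7, 8, 11, 12, 13, 15}
Step 20: union(13, 3) -> already same set; set of 13 now {0, 1, 2, 3, 4, 5, 6, 7, 8, 11, 12, 13, 15}
Step 21: find(12) -> no change; set of 12 is {0, 1, 2, 3, 4, 5, 6, 7, 8, 11, 12, 13, 15}
Step 22: union(9, 7) -> merged; set of 9 now {0, 1, 2, 3, 4, 5, 6, 7, 8, 9, 11, 12, 13, 15}
Step 23: find(4) -> no change; set of 4 is {0, 1, 2, 3, 4, 5, 6, 7, 8, 9, 11, 12, 13, 15}
Step 24: find(0) -> no change; set of 0 is {0, 1, 2, 3, 4, 5, 6, 7, 8, 9, 11, 12, 13, 15}
Step 25: find(15) -> no change; set of 15 is {0, 1, 2, 3, 4, 5, 6, 7, 8, 9, 11, 12, 13, 15}
Step 26: union(1, 12) -> already same set; set of 1 now {0, 1, 2, 3, 4, 5, 6, 7, 8, 9, 11, 12, 13, 15}
Set of 1: {0, 1, 2, 3, 4, 5, 6, 7, 8, 9, 11, 12, 13, 15}; 8 is a member.

Answer: yes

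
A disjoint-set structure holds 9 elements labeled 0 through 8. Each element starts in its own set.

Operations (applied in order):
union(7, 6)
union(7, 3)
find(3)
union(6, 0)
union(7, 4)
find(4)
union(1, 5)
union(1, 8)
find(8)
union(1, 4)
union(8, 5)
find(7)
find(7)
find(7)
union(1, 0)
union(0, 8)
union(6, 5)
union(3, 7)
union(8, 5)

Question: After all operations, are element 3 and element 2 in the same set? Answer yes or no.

Answer: no

Derivation:
Step 1: union(7, 6) -> merged; set of 7 now {6, 7}
Step 2: union(7, 3) -> merged; set of 7 now {3, 6, 7}
Step 3: find(3) -> no change; set of 3 is {3, 6, 7}
Step 4: union(6, 0) -> merged; set of 6 now {0, 3, 6, 7}
Step 5: union(7, 4) -> merged; set of 7 now {0, 3, 4, 6, 7}
Step 6: find(4) -> no change; set of 4 is {0, 3, 4, 6, 7}
Step 7: union(1, 5) -> merged; set of 1 now {1, 5}
Step 8: union(1, 8) -> merged; set of 1 now {1, 5, 8}
Step 9: find(8) -> no change; set of 8 is {1, 5, 8}
Step 10: union(1, 4) -> merged; set of 1 now {0, 1, 3, 4, 5, 6, 7, 8}
Step 11: union(8, 5) -> already same set; set of 8 now {0, 1, 3, 4, 5, 6, 7, 8}
Step 12: find(7) -> no change; set of 7 is {0, 1, 3, 4, 5, 6, 7, 8}
Step 13: find(7) -> no change; set of 7 is {0, 1, 3, 4, 5, 6, 7, 8}
Step 14: find(7) -> no change; set of 7 is {0, 1, 3, 4, 5, 6, 7, 8}
Step 15: union(1, 0) -> already same set; set of 1 now {0, 1, 3, 4, 5, 6, 7, 8}
Step 16: union(0, 8) -> already same set; set of 0 now {0, 1, 3, 4, 5, 6, 7, 8}
Step 17: union(6, 5) -> already same set; set of 6 now {0, 1, 3, 4, 5, 6, 7, 8}
Step 18: union(3, 7) -> already same set; set of 3 now {0, 1, 3, 4, 5, 6, 7, 8}
Step 19: union(8, 5) -> already same set; set of 8 now {0, 1, 3, 4, 5, 6, 7, 8}
Set of 3: {0, 1, 3, 4, 5, 6, 7, 8}; 2 is not a member.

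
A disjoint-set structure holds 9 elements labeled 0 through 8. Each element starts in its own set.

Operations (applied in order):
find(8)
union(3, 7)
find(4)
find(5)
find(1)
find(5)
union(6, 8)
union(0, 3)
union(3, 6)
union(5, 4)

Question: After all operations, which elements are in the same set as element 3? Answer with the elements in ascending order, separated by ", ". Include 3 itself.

Answer: 0, 3, 6, 7, 8

Derivation:
Step 1: find(8) -> no change; set of 8 is {8}
Step 2: union(3, 7) -> merged; set of 3 now {3, 7}
Step 3: find(4) -> no change; set of 4 is {4}
Step 4: find(5) -> no change; set of 5 is {5}
Step 5: find(1) -> no change; set of 1 is {1}
Step 6: find(5) -> no change; set of 5 is {5}
Step 7: union(6, 8) -> merged; set of 6 now {6, 8}
Step 8: union(0, 3) -> merged; set of 0 now {0, 3, 7}
Step 9: union(3, 6) -> merged; set of 3 now {0, 3, 6, 7, 8}
Step 10: union(5, 4) -> merged; set of 5 now {4, 5}
Component of 3: {0, 3, 6, 7, 8}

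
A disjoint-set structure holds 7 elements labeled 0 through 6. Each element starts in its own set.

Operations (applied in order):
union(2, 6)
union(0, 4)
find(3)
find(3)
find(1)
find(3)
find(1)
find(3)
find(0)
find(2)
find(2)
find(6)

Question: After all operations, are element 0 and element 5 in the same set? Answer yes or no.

Answer: no

Derivation:
Step 1: union(2, 6) -> merged; set of 2 now {2, 6}
Step 2: union(0, 4) -> merged; set of 0 now {0, 4}
Step 3: find(3) -> no change; set of 3 is {3}
Step 4: find(3) -> no change; set of 3 is {3}
Step 5: find(1) -> no change; set of 1 is {1}
Step 6: find(3) -> no change; set of 3 is {3}
Step 7: find(1) -> no change; set of 1 is {1}
Step 8: find(3) -> no change; set of 3 is {3}
Step 9: find(0) -> no change; set of 0 is {0, 4}
Step 10: find(2) -> no change; set of 2 is {2, 6}
Step 11: find(2) -> no change; set of 2 is {2, 6}
Step 12: find(6) -> no change; set of 6 is {2, 6}
Set of 0: {0, 4}; 5 is not a member.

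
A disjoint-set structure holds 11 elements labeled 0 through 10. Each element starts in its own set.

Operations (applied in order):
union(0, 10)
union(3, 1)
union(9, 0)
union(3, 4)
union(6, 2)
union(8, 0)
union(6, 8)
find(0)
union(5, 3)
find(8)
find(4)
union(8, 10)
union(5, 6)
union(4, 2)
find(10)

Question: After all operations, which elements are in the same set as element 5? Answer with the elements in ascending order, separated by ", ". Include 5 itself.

Step 1: union(0, 10) -> merged; set of 0 now {0, 10}
Step 2: union(3, 1) -> merged; set of 3 now {1, 3}
Step 3: union(9, 0) -> merged; set of 9 now {0, 9, 10}
Step 4: union(3, 4) -> merged; set of 3 now {1, 3, 4}
Step 5: union(6, 2) -> merged; set of 6 now {2, 6}
Step 6: union(8, 0) -> merged; set of 8 now {0, 8, 9, 10}
Step 7: union(6, 8) -> merged; set of 6 now {0, 2, 6, 8, 9, 10}
Step 8: find(0) -> no change; set of 0 is {0, 2, 6, 8, 9, 10}
Step 9: union(5, 3) -> merged; set of 5 now {1, 3, 4, 5}
Step 10: find(8) -> no change; set of 8 is {0, 2, 6, 8, 9, 10}
Step 11: find(4) -> no change; set of 4 is {1, 3, 4, 5}
Step 12: union(8, 10) -> already same set; set of 8 now {0, 2, 6, 8, 9, 10}
Step 13: union(5, 6) -> merged; set of 5 now {0, 1, 2, 3, 4, 5, 6, 8, 9, 10}
Step 14: union(4, 2) -> already same set; set of 4 now {0, 1, 2, 3, 4, 5, 6, 8, 9, 10}
Step 15: find(10) -> no change; set of 10 is {0, 1, 2, 3, 4, 5, 6, 8, 9, 10}
Component of 5: {0, 1, 2, 3, 4, 5, 6, 8, 9, 10}

Answer: 0, 1, 2, 3, 4, 5, 6, 8, 9, 10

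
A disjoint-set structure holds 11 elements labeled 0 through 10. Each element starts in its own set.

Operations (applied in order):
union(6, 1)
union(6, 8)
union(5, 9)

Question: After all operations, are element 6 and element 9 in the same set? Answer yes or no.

Answer: no

Derivation:
Step 1: union(6, 1) -> merged; set of 6 now {1, 6}
Step 2: union(6, 8) -> merged; set of 6 now {1, 6, 8}
Step 3: union(5, 9) -> merged; set of 5 now {5, 9}
Set of 6: {1, 6, 8}; 9 is not a member.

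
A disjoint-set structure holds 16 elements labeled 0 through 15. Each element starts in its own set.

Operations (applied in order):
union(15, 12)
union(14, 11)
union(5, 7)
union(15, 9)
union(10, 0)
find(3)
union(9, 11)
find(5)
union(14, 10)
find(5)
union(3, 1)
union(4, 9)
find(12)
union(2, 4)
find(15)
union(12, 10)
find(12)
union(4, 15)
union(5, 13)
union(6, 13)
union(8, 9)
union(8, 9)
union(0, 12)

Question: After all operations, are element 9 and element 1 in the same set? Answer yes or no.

Step 1: union(15, 12) -> merged; set of 15 now {12, 15}
Step 2: union(14, 11) -> merged; set of 14 now {11, 14}
Step 3: union(5, 7) -> merged; set of 5 now {5, 7}
Step 4: union(15, 9) -> merged; set of 15 now {9, 12, 15}
Step 5: union(10, 0) -> merged; set of 10 now {0, 10}
Step 6: find(3) -> no change; set of 3 is {3}
Step 7: union(9, 11) -> merged; set of 9 now {9, 11, 12, 14, 15}
Step 8: find(5) -> no change; set of 5 is {5, 7}
Step 9: union(14, 10) -> merged; set of 14 now {0, 9, 10, 11, 12, 14, 15}
Step 10: find(5) -> no change; set of 5 is {5, 7}
Step 11: union(3, 1) -> merged; set of 3 now {1, 3}
Step 12: union(4, 9) -> merged; set of 4 now {0, 4, 9, 10, 11, 12, 14, 15}
Step 13: find(12) -> no change; set of 12 is {0, 4, 9, 10, 11, 12, 14, 15}
Step 14: union(2, 4) -> merged; set of 2 now {0, 2, 4, 9, 10, 11, 12, 14, 15}
Step 15: find(15) -> no change; set of 15 is {0, 2, 4, 9, 10, 11, 12, 14, 15}
Step 16: union(12, 10) -> already same set; set of 12 now {0, 2, 4, 9, 10, 11, 12, 14, 15}
Step 17: find(12) -> no change; set of 12 is {0, 2, 4, 9, 10, 11, 12, 14, 15}
Step 18: union(4, 15) -> already same set; set of 4 now {0, 2, 4, 9, 10, 11, 12, 14, 15}
Step 19: union(5, 13) -> merged; set of 5 now {5, 7, 13}
Step 20: union(6, 13) -> merged; set of 6 now {5, 6, 7, 13}
Step 21: union(8, 9) -> merged; set of 8 now {0, 2, 4, 8, 9, 10, 11, 12, 14, 15}
Step 22: union(8, 9) -> already same set; set of 8 now {0, 2, 4, 8, 9, 10, 11, 12, 14, 15}
Step 23: union(0, 12) -> already same set; set of 0 now {0, 2, 4, 8, 9, 10, 11, 12, 14, 15}
Set of 9: {0, 2, 4, 8, 9, 10, 11, 12, 14, 15}; 1 is not a member.

Answer: no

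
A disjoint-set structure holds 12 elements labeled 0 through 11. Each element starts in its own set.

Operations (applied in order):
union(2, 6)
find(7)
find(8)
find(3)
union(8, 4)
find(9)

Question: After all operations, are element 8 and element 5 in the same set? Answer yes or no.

Answer: no

Derivation:
Step 1: union(2, 6) -> merged; set of 2 now {2, 6}
Step 2: find(7) -> no change; set of 7 is {7}
Step 3: find(8) -> no change; set of 8 is {8}
Step 4: find(3) -> no change; set of 3 is {3}
Step 5: union(8, 4) -> merged; set of 8 now {4, 8}
Step 6: find(9) -> no change; set of 9 is {9}
Set of 8: {4, 8}; 5 is not a member.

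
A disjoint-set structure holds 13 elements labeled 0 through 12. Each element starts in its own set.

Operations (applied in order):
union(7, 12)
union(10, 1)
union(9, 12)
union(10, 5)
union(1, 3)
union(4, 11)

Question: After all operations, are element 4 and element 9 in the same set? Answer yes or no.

Step 1: union(7, 12) -> merged; set of 7 now {7, 12}
Step 2: union(10, 1) -> merged; set of 10 now {1, 10}
Step 3: union(9, 12) -> merged; set of 9 now {7, 9, 12}
Step 4: union(10, 5) -> merged; set of 10 now {1, 5, 10}
Step 5: union(1, 3) -> merged; set of 1 now {1, 3, 5, 10}
Step 6: union(4, 11) -> merged; set of 4 now {4, 11}
Set of 4: {4, 11}; 9 is not a member.

Answer: no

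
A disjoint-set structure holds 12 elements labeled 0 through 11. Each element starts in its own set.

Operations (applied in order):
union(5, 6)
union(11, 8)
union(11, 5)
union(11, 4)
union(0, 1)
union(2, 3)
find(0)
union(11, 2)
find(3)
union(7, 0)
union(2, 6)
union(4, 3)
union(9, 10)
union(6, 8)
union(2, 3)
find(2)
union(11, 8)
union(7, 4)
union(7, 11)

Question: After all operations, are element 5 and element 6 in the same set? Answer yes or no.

Step 1: union(5, 6) -> merged; set of 5 now {5, 6}
Step 2: union(11, 8) -> merged; set of 11 now {8, 11}
Step 3: union(11, 5) -> merged; set of 11 now {5, 6, 8, 11}
Step 4: union(11, 4) -> merged; set of 11 now {4, 5, 6, 8, 11}
Step 5: union(0, 1) -> merged; set of 0 now {0, 1}
Step 6: union(2, 3) -> merged; set of 2 now {2, 3}
Step 7: find(0) -> no change; set of 0 is {0, 1}
Step 8: union(11, 2) -> merged; set of 11 now {2, 3, 4, 5, 6, 8, 11}
Step 9: find(3) -> no change; set of 3 is {2, 3, 4, 5, 6, 8, 11}
Step 10: union(7, 0) -> merged; set of 7 now {0, 1, 7}
Step 11: union(2, 6) -> already same set; set of 2 now {2, 3, 4, 5, 6, 8, 11}
Step 12: union(4, 3) -> already same set; set of 4 now {2, 3, 4, 5, 6, 8, 11}
Step 13: union(9, 10) -> merged; set of 9 now {9, 10}
Step 14: union(6, 8) -> already same set; set of 6 now {2, 3, 4, 5, 6, 8, 11}
Step 15: union(2, 3) -> already same set; set of 2 now {2, 3, 4, 5, 6, 8, 11}
Step 16: find(2) -> no change; set of 2 is {2, 3, 4, 5, 6, 8, 11}
Step 17: union(11, 8) -> already same set; set of 11 now {2, 3, 4, 5, 6, 8, 11}
Step 18: union(7, 4) -> merged; set of 7 now {0, 1, 2, 3, 4, 5, 6, 7, 8, 11}
Step 19: union(7, 11) -> already same set; set of 7 now {0, 1, 2, 3, 4, 5, 6, 7, 8, 11}
Set of 5: {0, 1, 2, 3, 4, 5, 6, 7, 8, 11}; 6 is a member.

Answer: yes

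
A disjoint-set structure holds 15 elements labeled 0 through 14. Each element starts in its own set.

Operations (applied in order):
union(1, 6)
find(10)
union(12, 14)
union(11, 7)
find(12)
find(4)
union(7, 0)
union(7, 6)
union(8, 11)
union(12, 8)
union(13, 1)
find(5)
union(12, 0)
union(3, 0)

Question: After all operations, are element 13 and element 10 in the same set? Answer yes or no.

Answer: no

Derivation:
Step 1: union(1, 6) -> merged; set of 1 now {1, 6}
Step 2: find(10) -> no change; set of 10 is {10}
Step 3: union(12, 14) -> merged; set of 12 now {12, 14}
Step 4: union(11, 7) -> merged; set of 11 now {7, 11}
Step 5: find(12) -> no change; set of 12 is {12, 14}
Step 6: find(4) -> no change; set of 4 is {4}
Step 7: union(7, 0) -> merged; set of 7 now {0, 7, 11}
Step 8: union(7, 6) -> merged; set of 7 now {0, 1, 6, 7, 11}
Step 9: union(8, 11) -> merged; set of 8 now {0, 1, 6, 7, 8, 11}
Step 10: union(12, 8) -> merged; set of 12 now {0, 1, 6, 7, 8, 11, 12, 14}
Step 11: union(13, 1) -> merged; set of 13 now {0, 1, 6, 7, 8, 11, 12, 13, 14}
Step 12: find(5) -> no change; set of 5 is {5}
Step 13: union(12, 0) -> already same set; set of 12 now {0, 1, 6, 7, 8, 11, 12, 13, 14}
Step 14: union(3, 0) -> merged; set of 3 now {0, 1, 3, 6, 7, 8, 11, 12, 13, 14}
Set of 13: {0, 1, 3, 6, 7, 8, 11, 12, 13, 14}; 10 is not a member.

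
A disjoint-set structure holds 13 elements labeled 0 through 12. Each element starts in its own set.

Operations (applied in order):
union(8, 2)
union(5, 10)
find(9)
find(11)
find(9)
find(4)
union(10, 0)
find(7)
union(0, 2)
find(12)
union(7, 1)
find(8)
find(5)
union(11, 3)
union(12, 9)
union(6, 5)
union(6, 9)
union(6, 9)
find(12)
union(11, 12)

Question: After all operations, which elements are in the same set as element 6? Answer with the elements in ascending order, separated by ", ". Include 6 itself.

Step 1: union(8, 2) -> merged; set of 8 now {2, 8}
Step 2: union(5, 10) -> merged; set of 5 now {5, 10}
Step 3: find(9) -> no change; set of 9 is {9}
Step 4: find(11) -> no change; set of 11 is {11}
Step 5: find(9) -> no change; set of 9 is {9}
Step 6: find(4) -> no change; set of 4 is {4}
Step 7: union(10, 0) -> merged; set of 10 now {0, 5, 10}
Step 8: find(7) -> no change; set of 7 is {7}
Step 9: union(0, 2) -> merged; set of 0 now {0, 2, 5, 8, 10}
Step 10: find(12) -> no change; set of 12 is {12}
Step 11: union(7, 1) -> merged; set of 7 now {1, 7}
Step 12: find(8) -> no change; set of 8 is {0, 2, 5, 8, 10}
Step 13: find(5) -> no change; set of 5 is {0, 2, 5, 8, 10}
Step 14: union(11, 3) -> merged; set of 11 now {3, 11}
Step 15: union(12, 9) -> merged; set of 12 now {9, 12}
Step 16: union(6, 5) -> merged; set of 6 now {0, 2, 5, 6, 8, 10}
Step 17: union(6, 9) -> merged; set of 6 now {0, 2, 5, 6, 8, 9, 10, 12}
Step 18: union(6, 9) -> already same set; set of 6 now {0, 2, 5, 6, 8, 9, 10, 12}
Step 19: find(12) -> no change; set of 12 is {0, 2, 5, 6, 8, 9, 10, 12}
Step 20: union(11, 12) -> merged; set of 11 now {0, 2, 3, 5, 6, 8, 9, 10, 11, 12}
Component of 6: {0, 2, 3, 5, 6, 8, 9, 10, 11, 12}

Answer: 0, 2, 3, 5, 6, 8, 9, 10, 11, 12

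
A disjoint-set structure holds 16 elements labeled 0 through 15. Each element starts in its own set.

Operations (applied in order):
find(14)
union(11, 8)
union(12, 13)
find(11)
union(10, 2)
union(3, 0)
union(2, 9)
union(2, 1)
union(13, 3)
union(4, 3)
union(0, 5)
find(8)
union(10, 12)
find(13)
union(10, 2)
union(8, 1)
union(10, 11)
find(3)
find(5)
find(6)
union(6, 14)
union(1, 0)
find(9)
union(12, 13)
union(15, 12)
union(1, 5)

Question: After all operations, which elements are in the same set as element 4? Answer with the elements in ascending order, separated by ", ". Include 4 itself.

Step 1: find(14) -> no change; set of 14 is {14}
Step 2: union(11, 8) -> merged; set of 11 now {8, 11}
Step 3: union(12, 13) -> merged; set of 12 now {12, 13}
Step 4: find(11) -> no change; set of 11 is {8, 11}
Step 5: union(10, 2) -> merged; set of 10 now {2, 10}
Step 6: union(3, 0) -> merged; set of 3 now {0, 3}
Step 7: union(2, 9) -> merged; set of 2 now {2, 9, 10}
Step 8: union(2, 1) -> merged; set of 2 now {1, 2, 9, 10}
Step 9: union(13, 3) -> merged; set of 13 now {0, 3, 12, 13}
Step 10: union(4, 3) -> merged; set of 4 now {0, 3, 4, 12, 13}
Step 11: union(0, 5) -> merged; set of 0 now {0, 3, 4, 5, 12, 13}
Step 12: find(8) -> no change; set of 8 is {8, 11}
Step 13: union(10, 12) -> merged; set of 10 now {0, 1, 2, 3, 4, 5, 9, 10, 12, 13}
Step 14: find(13) -> no change; set of 13 is {0, 1, 2, 3, 4, 5, 9, 10, 12, 13}
Step 15: union(10, 2) -> already same set; set of 10 now {0, 1, 2, 3, 4, 5, 9, 10, 12, 13}
Step 16: union(8, 1) -> merged; set of 8 now {0, 1, 2, 3, 4, 5, 8, 9, 10, 11, 12, 13}
Step 17: union(10, 11) -> already same set; set of 10 now {0, 1, 2, 3, 4, 5, 8, 9, 10, 11, 12, 13}
Step 18: find(3) -> no change; set of 3 is {0, 1, 2, 3, 4, 5, 8, 9, 10, 11, 12, 13}
Step 19: find(5) -> no change; set of 5 is {0, 1, 2, 3, 4, 5, 8, 9, 10, 11, 12, 13}
Step 20: find(6) -> no change; set of 6 is {6}
Step 21: union(6, 14) -> merged; set of 6 now {6, 14}
Step 22: union(1, 0) -> already same set; set of 1 now {0, 1, 2, 3, 4, 5, 8, 9, 10, 11, 12, 13}
Step 23: find(9) -> no change; set of 9 is {0, 1, 2, 3, 4, 5, 8, 9, 10, 11, 12, 13}
Step 24: union(12, 13) -> already same set; set of 12 now {0, 1, 2, 3, 4, 5, 8, 9, 10, 11, 12, 13}
Step 25: union(15, 12) -> merged; set of 15 now {0, 1, 2, 3, 4, 5, 8, 9, 10, 11, 12, 13, 15}
Step 26: union(1, 5) -> already same set; set of 1 now {0, 1, 2, 3, 4, 5, 8, 9, 10, 11, 12, 13, 15}
Component of 4: {0, 1, 2, 3, 4, 5, 8, 9, 10, 11, 12, 13, 15}

Answer: 0, 1, 2, 3, 4, 5, 8, 9, 10, 11, 12, 13, 15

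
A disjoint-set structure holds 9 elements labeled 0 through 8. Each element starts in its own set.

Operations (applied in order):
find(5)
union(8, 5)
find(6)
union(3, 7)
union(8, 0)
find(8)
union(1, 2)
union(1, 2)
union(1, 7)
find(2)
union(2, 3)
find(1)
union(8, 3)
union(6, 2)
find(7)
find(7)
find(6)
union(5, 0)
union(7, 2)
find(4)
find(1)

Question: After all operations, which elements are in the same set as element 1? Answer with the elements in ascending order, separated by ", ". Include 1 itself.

Step 1: find(5) -> no change; set of 5 is {5}
Step 2: union(8, 5) -> merged; set of 8 now {5, 8}
Step 3: find(6) -> no change; set of 6 is {6}
Step 4: union(3, 7) -> merged; set of 3 now {3, 7}
Step 5: union(8, 0) -> merged; set of 8 now {0, 5, 8}
Step 6: find(8) -> no change; set of 8 is {0, 5, 8}
Step 7: union(1, 2) -> merged; set of 1 now {1, 2}
Step 8: union(1, 2) -> already same set; set of 1 now {1, 2}
Step 9: union(1, 7) -> merged; set of 1 now {1, 2, 3, 7}
Step 10: find(2) -> no change; set of 2 is {1, 2, 3, 7}
Step 11: union(2, 3) -> already same set; set of 2 now {1, 2, 3, 7}
Step 12: find(1) -> no change; set of 1 is {1, 2, 3, 7}
Step 13: union(8, 3) -> merged; set of 8 now {0, 1, 2, 3, 5, 7, 8}
Step 14: union(6, 2) -> merged; set of 6 now {0, 1, 2, 3, 5, 6, 7, 8}
Step 15: find(7) -> no change; set of 7 is {0, 1, 2, 3, 5, 6, 7, 8}
Step 16: find(7) -> no change; set of 7 is {0, 1, 2, 3, 5, 6, 7, 8}
Step 17: find(6) -> no change; set of 6 is {0, 1, 2, 3, 5, 6, 7, 8}
Step 18: union(5, 0) -> already same set; set of 5 now {0, 1, 2, 3, 5, 6, 7, 8}
Step 19: union(7, 2) -> already same set; set of 7 now {0, 1, 2, 3, 5, 6, 7, 8}
Step 20: find(4) -> no change; set of 4 is {4}
Step 21: find(1) -> no change; set of 1 is {0, 1, 2, 3, 5, 6, 7, 8}
Component of 1: {0, 1, 2, 3, 5, 6, 7, 8}

Answer: 0, 1, 2, 3, 5, 6, 7, 8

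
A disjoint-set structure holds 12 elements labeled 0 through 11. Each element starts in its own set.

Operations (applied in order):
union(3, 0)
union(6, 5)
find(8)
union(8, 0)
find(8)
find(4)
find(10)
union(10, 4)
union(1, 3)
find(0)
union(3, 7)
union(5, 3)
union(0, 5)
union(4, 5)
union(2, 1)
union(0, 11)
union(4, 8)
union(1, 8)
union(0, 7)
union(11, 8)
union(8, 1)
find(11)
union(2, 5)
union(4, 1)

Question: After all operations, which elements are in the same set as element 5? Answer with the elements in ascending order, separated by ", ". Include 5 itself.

Answer: 0, 1, 2, 3, 4, 5, 6, 7, 8, 10, 11

Derivation:
Step 1: union(3, 0) -> merged; set of 3 now {0, 3}
Step 2: union(6, 5) -> merged; set of 6 now {5, 6}
Step 3: find(8) -> no change; set of 8 is {8}
Step 4: union(8, 0) -> merged; set of 8 now {0, 3, 8}
Step 5: find(8) -> no change; set of 8 is {0, 3, 8}
Step 6: find(4) -> no change; set of 4 is {4}
Step 7: find(10) -> no change; set of 10 is {10}
Step 8: union(10, 4) -> merged; set of 10 now {4, 10}
Step 9: union(1, 3) -> merged; set of 1 now {0, 1, 3, 8}
Step 10: find(0) -> no change; set of 0 is {0, 1, 3, 8}
Step 11: union(3, 7) -> merged; set of 3 now {0, 1, 3, 7, 8}
Step 12: union(5, 3) -> merged; set of 5 now {0, 1, 3, 5, 6, 7, 8}
Step 13: union(0, 5) -> already same set; set of 0 now {0, 1, 3, 5, 6, 7, 8}
Step 14: union(4, 5) -> merged; set of 4 now {0, 1, 3, 4, 5, 6, 7, 8, 10}
Step 15: union(2, 1) -> merged; set of 2 now {0, 1, 2, 3, 4, 5, 6, 7, 8, 10}
Step 16: union(0, 11) -> merged; set of 0 now {0, 1, 2, 3, 4, 5, 6, 7, 8, 10, 11}
Step 17: union(4, 8) -> already same set; set of 4 now {0, 1, 2, 3, 4, 5, 6, 7, 8, 10, 11}
Step 18: union(1, 8) -> already same set; set of 1 now {0, 1, 2, 3, 4, 5, 6, 7, 8, 10, 11}
Step 19: union(0, 7) -> already same set; set of 0 now {0, 1, 2, 3, 4, 5, 6, 7, 8, 10, 11}
Step 20: union(11, 8) -> already same set; set of 11 now {0, 1, 2, 3, 4, 5, 6, 7, 8, 10, 11}
Step 21: union(8, 1) -> already same set; set of 8 now {0, 1, 2, 3, 4, 5, 6, 7, 8, 10, 11}
Step 22: find(11) -> no change; set of 11 is {0, 1, 2, 3, 4, 5, 6, 7, 8, 10, 11}
Step 23: union(2, 5) -> already same set; set of 2 now {0, 1, 2, 3, 4, 5, 6, 7, 8, 10, 11}
Step 24: union(4, 1) -> already same set; set of 4 now {0, 1, 2, 3, 4, 5, 6, 7, 8, 10, 11}
Component of 5: {0, 1, 2, 3, 4, 5, 6, 7, 8, 10, 11}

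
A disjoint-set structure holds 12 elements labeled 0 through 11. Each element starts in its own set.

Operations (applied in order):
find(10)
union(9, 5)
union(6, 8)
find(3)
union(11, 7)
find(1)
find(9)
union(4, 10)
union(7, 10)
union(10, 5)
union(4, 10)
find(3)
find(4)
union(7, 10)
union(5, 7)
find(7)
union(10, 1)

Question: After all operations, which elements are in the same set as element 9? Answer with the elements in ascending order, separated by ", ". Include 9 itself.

Step 1: find(10) -> no change; set of 10 is {10}
Step 2: union(9, 5) -> merged; set of 9 now {5, 9}
Step 3: union(6, 8) -> merged; set of 6 now {6, 8}
Step 4: find(3) -> no change; set of 3 is {3}
Step 5: union(11, 7) -> merged; set of 11 now {7, 11}
Step 6: find(1) -> no change; set of 1 is {1}
Step 7: find(9) -> no change; set of 9 is {5, 9}
Step 8: union(4, 10) -> merged; set of 4 now {4, 10}
Step 9: union(7, 10) -> merged; set of 7 now {4, 7, 10, 11}
Step 10: union(10, 5) -> merged; set of 10 now {4, 5, 7, 9, 10, 11}
Step 11: union(4, 10) -> already same set; set of 4 now {4, 5, 7, 9, 10, 11}
Step 12: find(3) -> no change; set of 3 is {3}
Step 13: find(4) -> no change; set of 4 is {4, 5, 7, 9, 10, 11}
Step 14: union(7, 10) -> already same set; set of 7 now {4, 5, 7, 9, 10, 11}
Step 15: union(5, 7) -> already same set; set of 5 now {4, 5, 7, 9, 10, 11}
Step 16: find(7) -> no change; set of 7 is {4, 5, 7, 9, 10, 11}
Step 17: union(10, 1) -> merged; set of 10 now {1, 4, 5, 7, 9, 10, 11}
Component of 9: {1, 4, 5, 7, 9, 10, 11}

Answer: 1, 4, 5, 7, 9, 10, 11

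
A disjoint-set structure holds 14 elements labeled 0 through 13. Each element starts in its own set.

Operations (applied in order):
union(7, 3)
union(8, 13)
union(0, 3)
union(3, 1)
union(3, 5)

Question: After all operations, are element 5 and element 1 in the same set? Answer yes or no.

Answer: yes

Derivation:
Step 1: union(7, 3) -> merged; set of 7 now {3, 7}
Step 2: union(8, 13) -> merged; set of 8 now {8, 13}
Step 3: union(0, 3) -> merged; set of 0 now {0, 3, 7}
Step 4: union(3, 1) -> merged; set of 3 now {0, 1, 3, 7}
Step 5: union(3, 5) -> merged; set of 3 now {0, 1, 3, 5, 7}
Set of 5: {0, 1, 3, 5, 7}; 1 is a member.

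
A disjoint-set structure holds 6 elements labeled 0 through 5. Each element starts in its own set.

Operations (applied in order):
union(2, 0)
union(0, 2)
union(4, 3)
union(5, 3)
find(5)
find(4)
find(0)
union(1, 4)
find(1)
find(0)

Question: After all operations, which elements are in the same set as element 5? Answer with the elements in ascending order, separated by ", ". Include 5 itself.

Step 1: union(2, 0) -> merged; set of 2 now {0, 2}
Step 2: union(0, 2) -> already same set; set of 0 now {0, 2}
Step 3: union(4, 3) -> merged; set of 4 now {3, 4}
Step 4: union(5, 3) -> merged; set of 5 now {3, 4, 5}
Step 5: find(5) -> no change; set of 5 is {3, 4, 5}
Step 6: find(4) -> no change; set of 4 is {3, 4, 5}
Step 7: find(0) -> no change; set of 0 is {0, 2}
Step 8: union(1, 4) -> merged; set of 1 now {1, 3, 4, 5}
Step 9: find(1) -> no change; set of 1 is {1, 3, 4, 5}
Step 10: find(0) -> no change; set of 0 is {0, 2}
Component of 5: {1, 3, 4, 5}

Answer: 1, 3, 4, 5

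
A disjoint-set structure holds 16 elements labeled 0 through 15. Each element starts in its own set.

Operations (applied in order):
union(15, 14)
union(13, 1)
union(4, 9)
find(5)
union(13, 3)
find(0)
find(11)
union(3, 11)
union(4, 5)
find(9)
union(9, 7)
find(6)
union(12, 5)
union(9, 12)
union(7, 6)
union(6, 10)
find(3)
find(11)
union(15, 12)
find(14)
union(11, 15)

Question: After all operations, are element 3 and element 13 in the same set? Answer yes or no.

Answer: yes

Derivation:
Step 1: union(15, 14) -> merged; set of 15 now {14, 15}
Step 2: union(13, 1) -> merged; set of 13 now {1, 13}
Step 3: union(4, 9) -> merged; set of 4 now {4, 9}
Step 4: find(5) -> no change; set of 5 is {5}
Step 5: union(13, 3) -> merged; set of 13 now {1, 3, 13}
Step 6: find(0) -> no change; set of 0 is {0}
Step 7: find(11) -> no change; set of 11 is {11}
Step 8: union(3, 11) -> merged; set of 3 now {1, 3, 11, 13}
Step 9: union(4, 5) -> merged; set of 4 now {4, 5, 9}
Step 10: find(9) -> no change; set of 9 is {4, 5, 9}
Step 11: union(9, 7) -> merged; set of 9 now {4, 5, 7, 9}
Step 12: find(6) -> no change; set of 6 is {6}
Step 13: union(12, 5) -> merged; set of 12 now {4, 5, 7, 9, 12}
Step 14: union(9, 12) -> already same set; set of 9 now {4, 5, 7, 9, 12}
Step 15: union(7, 6) -> merged; set of 7 now {4, 5, 6, 7, 9, 12}
Step 16: union(6, 10) -> merged; set of 6 now {4, 5, 6, 7, 9, 10, 12}
Step 17: find(3) -> no change; set of 3 is {1, 3, 11, 13}
Step 18: find(11) -> no change; set of 11 is {1, 3, 11, 13}
Step 19: union(15, 12) -> merged; set of 15 now {4, 5, 6, 7, 9, 10, 12, 14, 15}
Step 20: find(14) -> no change; set of 14 is {4, 5, 6, 7, 9, 10, 12, 14, 15}
Step 21: union(11, 15) -> merged; set of 11 now {1, 3, 4, 5, 6, 7, 9, 10, 11, 12, 13, 14, 15}
Set of 3: {1, 3, 4, 5, 6, 7, 9, 10, 11, 12, 13, 14, 15}; 13 is a member.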